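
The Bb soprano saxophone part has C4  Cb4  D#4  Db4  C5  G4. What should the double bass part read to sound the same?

Bb4 Bbb4 C#5 Cb5 Bb5 F5

First find concert pitch: the Bb soprano saxophone sounds a major second below written, so C4 Cb4 D#4 Db4 C5 G4 sounds Bb3 Bbb3 C#4 Cb4 Bb4 F4.
Then write for double bass: it sounds a perfect octave below written, so the part must be a perfect octave above concert.
Bb3 → Bb4
Bbb3 → Bbb4
C#4 → C#5
Cb4 → Cb5
Bb4 → Bb5
F4 → F5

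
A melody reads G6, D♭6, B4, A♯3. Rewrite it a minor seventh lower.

G6: a seventh down reaches A, and 10 semitones makes it A5.
Db6 down a minor seventh is Eb5.
B4: a seventh down reaches C, and 10 semitones makes it C#4.
A#3: a seventh down reaches B, and 10 semitones makes it B#2.

A5 Eb5 C#4 B#2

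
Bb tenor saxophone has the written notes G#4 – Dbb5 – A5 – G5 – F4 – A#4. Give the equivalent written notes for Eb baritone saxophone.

First find concert pitch: the Bb tenor saxophone sounds a major ninth below written, so G#4 Dbb5 A5 G5 F4 A#4 sounds F#3 Cbb4 G4 F4 Eb3 G#3.
Then write for Eb baritone saxophone: it sounds a major thirteenth below written, so the part must be a major thirteenth above concert.
F#3 → D#5
Cbb4 → Abb5
G4 → E6
F4 → D6
Eb3 → C5
G#3 → E#5

D#5 Abb5 E6 D6 C5 E#5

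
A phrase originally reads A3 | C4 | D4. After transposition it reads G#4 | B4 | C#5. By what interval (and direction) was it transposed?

up a major seventh

From A3 to G#4 is 7 letter names — a seventh of some quality.
A3 to G#4 is 11 semitones, which makes it a major seventh; the second version is higher, so the direction is up.
Checking another pair — D4 → C#5 — gives the same interval.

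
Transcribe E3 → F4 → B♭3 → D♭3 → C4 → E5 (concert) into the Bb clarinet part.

F#3 G4 C4 Eb3 D4 F#5

Written C4 sounds as Bb3 on the Bb clarinet, so concert pitches are written a major second up.
E3 to F#3
F4 to G4
Bb3 to C4
Db3 to Eb3
C4 to D4
E5 to F#5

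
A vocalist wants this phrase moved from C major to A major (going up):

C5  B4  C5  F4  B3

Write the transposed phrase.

C major to A major up is a major sixth, so every note moves up by that interval.
C5 -> A5
B4 -> G#5
C5 -> A5
F4 -> D5
B3 -> G#4

A5 G#5 A5 D5 G#4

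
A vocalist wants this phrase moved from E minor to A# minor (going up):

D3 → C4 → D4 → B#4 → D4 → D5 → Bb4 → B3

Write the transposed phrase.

E minor to A# minor up is an augmented fourth, so every note moves up by that interval.
D3 becomes G#3
C4 becomes F#4
D4 becomes G#4
B#4 becomes E##5
D4 becomes G#4
D5 becomes G#5
Bb4 becomes E5
B3 becomes E#4

G#3 F#4 G#4 E##5 G#4 G#5 E5 E#4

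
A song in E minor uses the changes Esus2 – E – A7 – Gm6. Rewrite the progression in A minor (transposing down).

E minor down to A minor is a perfect fifth; each chord root moves by that interval while the quality stays the same.
Esus2: root E down a perfect fifth → A, giving Asus2.
E: root E down a perfect fifth → A, giving A.
A7: root A down a perfect fifth → D, giving D7.
Gm6: root G down a perfect fifth → C, giving Cm6.

Asus2 A D7 Cm6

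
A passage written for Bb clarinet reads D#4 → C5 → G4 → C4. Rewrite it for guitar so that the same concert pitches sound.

First find concert pitch: the Bb clarinet sounds a major second below written, so D#4 C5 G4 C4 sounds C#4 Bb4 F4 Bb3.
Then write for guitar: it sounds a perfect octave below written, so the part must be a perfect octave above concert.
C#4 → C#5
Bb4 → Bb5
F4 → F5
Bb3 → Bb4

C#5 Bb5 F5 Bb4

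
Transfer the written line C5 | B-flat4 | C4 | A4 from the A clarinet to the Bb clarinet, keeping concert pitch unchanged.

First find concert pitch: the A clarinet sounds a minor third below written, so C5 B-flat4 C4 A4 sounds A4 G4 A3 F#4.
Then write for Bb clarinet: it sounds a major second below written, so the part must be a major second above concert.
A4 → B4
G4 → A4
A3 → B3
F#4 → G#4

B4 A4 B3 G#4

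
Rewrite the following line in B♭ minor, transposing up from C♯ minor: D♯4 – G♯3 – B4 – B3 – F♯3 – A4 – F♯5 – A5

C5 F4 Ab5 Ab4 Eb4 Gb5 Eb6 Gb6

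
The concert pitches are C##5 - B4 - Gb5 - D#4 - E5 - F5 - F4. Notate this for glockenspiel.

C##3 B2 Gb3 D#2 E3 F3 F2

The glockenspiel sounds a perfect fifteenth above written, so the written part must be a perfect fifteenth below concert — transpose each note down.
C##5 -> C##3
B4 -> B2
Gb5 -> Gb3
D#4 -> D#2
E5 -> E3
F5 -> F3
F4 -> F2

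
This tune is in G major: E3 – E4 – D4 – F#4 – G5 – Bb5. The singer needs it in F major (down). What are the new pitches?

G major to F major down is a major second, so every note moves down by that interval.
E3 becomes D3
E4 becomes D4
D4 becomes C4
F#4 becomes E4
G5 becomes F5
Bb5 becomes Ab5

D3 D4 C4 E4 F5 Ab5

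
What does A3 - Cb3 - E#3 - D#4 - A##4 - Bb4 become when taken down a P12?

A perfect twelfth down from A3 gives D2.
Cb3 down a perfect twelfth is Fb1.
E#3 down a perfect twelfth is A#1.
D#4: a twelfth down reaches G, and 19 semitones makes it G#2.
A##4: a twelfth down reaches D, and 19 semitones makes it D##3.
Bb4: a twelfth down reaches E, and 19 semitones makes it Eb3.

D2 Fb1 A#1 G#2 D##3 Eb3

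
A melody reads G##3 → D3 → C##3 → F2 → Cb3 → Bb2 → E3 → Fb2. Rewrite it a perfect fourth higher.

C##4 G3 F##3 Bb2 Fb3 Eb3 A3 Bbb2

G##3 becomes C##4
D3 becomes G3
C##3 becomes F##3
F2 becomes Bb2
Cb3 becomes Fb3
Bb2 becomes Eb3
E3 becomes A3
Fb2 becomes Bbb2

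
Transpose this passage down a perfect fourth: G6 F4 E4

D6 C4 B3

G6: a fourth down reaches D, and 5 semitones makes it D6.
A perfect fourth down from F4 gives C4.
E4 down a perfect fourth is B3.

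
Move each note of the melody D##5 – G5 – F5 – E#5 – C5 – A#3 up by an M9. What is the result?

D##5 becomes E##6
G5 becomes A6
F5 becomes G6
E#5 becomes F##6
C5 becomes D6
A#3 becomes B#4

E##6 A6 G6 F##6 D6 B#4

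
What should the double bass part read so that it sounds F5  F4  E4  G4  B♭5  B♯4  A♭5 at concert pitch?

F6 F5 E5 G5 Bb6 B#5 Ab6

Written C4 sounds as C3 on the double bass, so concert pitches are written a perfect octave up.
F5 → F6
F4 → F5
E4 → E5
G4 → G5
Bb5 → Bb6
B#4 → B#5
Ab5 → Ab6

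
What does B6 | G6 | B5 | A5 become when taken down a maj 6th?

D6 Bb5 D5 C5

B6 -> D6
G6 -> Bb5
B5 -> D5
A5 -> C5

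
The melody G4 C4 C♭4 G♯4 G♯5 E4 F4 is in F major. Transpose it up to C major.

From F up to C is a perfect fifth; apply that to each pitch.
G4 → D5
C4 → G4
Cb4 → Gb4
G#4 → D#5
G#5 → D#6
E4 → B4
F4 → C5

D5 G4 Gb4 D#5 D#6 B4 C5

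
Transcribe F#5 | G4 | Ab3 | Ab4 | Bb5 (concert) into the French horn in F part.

C#6 D5 Eb4 Eb5 F6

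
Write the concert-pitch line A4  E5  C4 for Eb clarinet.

Written C4 sounds as Eb4 on the Eb clarinet, so concert pitches are written a minor third down.
A4 gives F#4
E5 gives C#5
C4 gives A3

F#4 C#5 A3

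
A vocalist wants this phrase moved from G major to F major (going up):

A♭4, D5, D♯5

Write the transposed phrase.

G major to F major up is a minor seventh, so every note moves up by that interval.
Ab4 gives Gb5
D5 gives C6
D#5 gives C#6

Gb5 C6 C#6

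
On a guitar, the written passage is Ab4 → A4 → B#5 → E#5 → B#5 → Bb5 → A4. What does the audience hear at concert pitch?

Ab3 A3 B#4 E#4 B#4 Bb4 A3

Written C4 on the guitar sounds as C3, a perfect octave lower; apply that shift to every note.
Ab4 becomes Ab3
A4 becomes A3
B#5 becomes B#4
E#5 becomes E#4
B#5 becomes B#4
Bb5 becomes Bb4
A4 becomes A3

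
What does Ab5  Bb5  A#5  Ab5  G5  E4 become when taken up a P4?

Ab5 to Db6
Bb5 to Eb6
A#5 to D#6
Ab5 to Db6
G5 to C6
E4 to A4

Db6 Eb6 D#6 Db6 C6 A4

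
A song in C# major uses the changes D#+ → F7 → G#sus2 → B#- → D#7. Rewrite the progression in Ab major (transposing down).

C# major down to Ab major is an augmented third; each chord root moves by that interval while the quality stays the same.
D#+: root D# down an augmented third → Bb, giving Bb+.
F7: root F down an augmented third → Dbb, giving Dbb7.
G#sus2: root G# down an augmented third → Eb, giving Ebsus2.
B#-: root B# down an augmented third → G, giving G-.
D#7: root D# down an augmented third → Bb, giving Bb7.

Bb+ Dbb7 Ebsus2 G- Bb7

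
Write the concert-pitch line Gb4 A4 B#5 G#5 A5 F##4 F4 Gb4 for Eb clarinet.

Eb4 F#4 G##5 E#5 F#5 D##4 D4 Eb4

The Eb clarinet sounds a minor third above written, so the written part must be a minor third below concert — transpose each note down.
Gb4 gives Eb4
A4 gives F#4
B#5 gives G##5
G#5 gives E#5
A5 gives F#5
F##4 gives D##4
F4 gives D4
Gb4 gives Eb4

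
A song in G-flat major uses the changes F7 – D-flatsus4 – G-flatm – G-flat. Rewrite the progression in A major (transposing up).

G#7 Esus4 Am A

G-flat major up to A major is an augmented second; each chord root moves by that interval while the quality stays the same.
F7: root F up an augmented second → G#, giving G#7.
D-flatsus4: root D-flat up an augmented second → E, giving Esus4.
G-flatm: root G-flat up an augmented second → A, giving Am.
G-flat: root G-flat up an augmented second → A, giving A.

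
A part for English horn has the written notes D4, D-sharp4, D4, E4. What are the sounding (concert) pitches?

G3 G#3 G3 A3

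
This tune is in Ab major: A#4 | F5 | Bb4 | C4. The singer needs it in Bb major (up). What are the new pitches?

B#4 G5 C5 D4

Ab major to Bb major up is a major second, so every note moves up by that interval.
A#4 to B#4
F5 to G5
Bb4 to C5
C4 to D4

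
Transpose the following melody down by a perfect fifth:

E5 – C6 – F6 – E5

A perfect fifth down from E5 gives A4.
C6 down a perfect fifth is F5.
F6: a fifth down reaches B, and 7 semitones makes it Bb5.
E5: a fifth down reaches A, and 7 semitones makes it A4.

A4 F5 Bb5 A4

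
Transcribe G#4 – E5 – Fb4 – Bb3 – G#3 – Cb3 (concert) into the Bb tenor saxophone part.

The Bb tenor saxophone sounds a major ninth below written, so the written part must be a major ninth above concert — transpose each note up.
G#4 → A#5
E5 → F#6
Fb4 → Gb5
Bb3 → C5
G#3 → A#4
Cb3 → Db4

A#5 F#6 Gb5 C5 A#4 Db4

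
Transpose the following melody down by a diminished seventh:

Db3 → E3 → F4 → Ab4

A diminished seventh down from Db3 gives E2.
E3: a seventh down reaches F, and 9 semitones makes it F##2.
F4 down a diminished seventh is G#3.
Ab4: a seventh down reaches B, and 9 semitones makes it B3.

E2 F##2 G#3 B3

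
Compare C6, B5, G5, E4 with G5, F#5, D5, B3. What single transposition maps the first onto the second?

Take the first pair: C6 → G5. C to G spans 4 letter names, so the interval is some kind of fourth.
G5 to C6 is 5 semitones, which makes it a perfect fourth; the second version is lower, so the direction is down.
Checking another pair — E4 → B3 — gives the same interval.

down a perfect fourth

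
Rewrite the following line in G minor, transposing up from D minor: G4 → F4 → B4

D minor to G minor up is a perfect fourth, so every note moves up by that interval.
G4 -> C5
F4 -> Bb4
B4 -> E5

C5 Bb4 E5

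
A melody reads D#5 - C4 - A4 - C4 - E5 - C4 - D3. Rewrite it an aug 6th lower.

D#5 gives F4
C4 gives Ebb3
A4 gives Cb4
C4 gives Ebb3
E5 gives Gb4
C4 gives Ebb3
D3 gives Fb2

F4 Ebb3 Cb4 Ebb3 Gb4 Ebb3 Fb2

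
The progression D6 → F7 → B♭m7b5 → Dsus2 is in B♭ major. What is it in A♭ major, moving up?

B♭ major up to A♭ major is a minor seventh; each chord root moves by that interval while the quality stays the same.
D6: root D up a minor seventh → C, giving C6.
F7: root F up a minor seventh → Eb, giving Eb7.
B♭m7b5: root B♭ up a minor seventh → Ab, giving Abm7b5.
Dsus2: root D up a minor seventh → C, giving Csus2.

C6 Eb7 Abm7b5 Csus2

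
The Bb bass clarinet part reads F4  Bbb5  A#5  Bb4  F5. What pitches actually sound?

Eb3 Abb4 G#4 Ab3 Eb4

The Bb bass clarinet sounds a major ninth below written, so transpose each written note down a major ninth.
F4 becomes Eb3
Bbb5 becomes Abb4
A#5 becomes G#4
Bb4 becomes Ab3
F5 becomes Eb4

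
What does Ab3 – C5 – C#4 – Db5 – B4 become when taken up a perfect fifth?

Eb4 G5 G#4 Ab5 F#5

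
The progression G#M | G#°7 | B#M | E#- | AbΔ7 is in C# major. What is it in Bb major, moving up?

FM F°7 AM D- GbbΔ7

C# major up to Bb major is a diminished seventh; each chord root moves by that interval while the quality stays the same.
G#M: root G# up a diminished seventh → F, giving FM.
G#°7: root G# up a diminished seventh → F, giving F°7.
B#M: root B# up a diminished seventh → A, giving AM.
E#-: root E# up a diminished seventh → D, giving D-.
AbΔ7: root Ab up a diminished seventh → Gbb, giving GbbΔ7.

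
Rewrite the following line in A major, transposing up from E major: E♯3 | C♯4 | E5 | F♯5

A#3 F#4 A5 B5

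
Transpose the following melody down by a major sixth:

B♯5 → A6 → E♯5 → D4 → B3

D#5 C6 G#4 F3 D3

B#5 down a major sixth is D#5.
A major sixth down from A6 gives C6.
A major sixth down from E#5 gives G#4.
D4: a sixth down reaches F, and 9 semitones makes it F3.
B3 down a major sixth is D3.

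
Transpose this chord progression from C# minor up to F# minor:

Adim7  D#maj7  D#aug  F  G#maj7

Ddim7 G#maj7 G#aug Bb C#maj7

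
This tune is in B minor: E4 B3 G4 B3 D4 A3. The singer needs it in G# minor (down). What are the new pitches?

From B down to G# is a minor third; apply that to each pitch.
E4 to C#4
B3 to G#3
G4 to E4
B3 to G#3
D4 to B3
A3 to F#3

C#4 G#3 E4 G#3 B3 F#3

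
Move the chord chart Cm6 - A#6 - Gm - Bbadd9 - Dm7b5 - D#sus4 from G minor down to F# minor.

Bm6 G##6 F#m Aadd9 C#m7b5 C##sus4

G minor down to F# minor is a minor second; each chord root moves by that interval while the quality stays the same.
Cm6: root C down a minor second → B, giving Bm6.
A#6: root A# down a minor second → G##, giving G##6.
Gm: root G down a minor second → F#, giving F#m.
Bbadd9: root Bb down a minor second → A, giving Aadd9.
Dm7b5: root D down a minor second → C#, giving C#m7b5.
D#sus4: root D# down a minor second → C##, giving C##sus4.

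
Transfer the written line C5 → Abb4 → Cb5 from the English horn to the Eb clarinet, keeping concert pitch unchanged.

First find concert pitch: the English horn sounds a perfect fifth below written, so C5 Abb4 Cb5 sounds F4 Dbb4 Fb4.
Then write for Eb clarinet: it sounds a minor third above written, so the part must be a minor third below concert.
F4 → D4
Dbb4 → Bbb3
Fb4 → Db4

D4 Bbb3 Db4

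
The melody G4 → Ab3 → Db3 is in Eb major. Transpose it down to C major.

E4 F3 Bb2

From Eb down to C is a minor third; apply that to each pitch.
G4 to E4
Ab3 to F3
Db3 to Bb2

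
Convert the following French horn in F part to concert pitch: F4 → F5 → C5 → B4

Bb3 Bb4 F4 E4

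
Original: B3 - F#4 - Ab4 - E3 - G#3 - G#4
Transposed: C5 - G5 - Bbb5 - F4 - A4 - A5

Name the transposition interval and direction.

up a minor ninth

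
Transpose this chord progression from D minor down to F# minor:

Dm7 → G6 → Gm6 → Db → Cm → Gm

F#m7 B6 Bm6 F Em Bm

D minor down to F# minor is a minor sixth; each chord root moves by that interval while the quality stays the same.
Dm7: root D down a minor sixth → F#, giving F#m7.
G6: root G down a minor sixth → B, giving B6.
Gm6: root G down a minor sixth → B, giving Bm6.
Db: root Db down a minor sixth → F, giving F.
Cm: root C down a minor sixth → E, giving Em.
Gm: root G down a minor sixth → B, giving Bm.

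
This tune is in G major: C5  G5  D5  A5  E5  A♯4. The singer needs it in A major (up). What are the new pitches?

D5 A5 E5 B5 F#5 B#4

From G up to A is a major second; apply that to each pitch.
C5 becomes D5
G5 becomes A5
D5 becomes E5
A5 becomes B5
E5 becomes F#5
A#4 becomes B#4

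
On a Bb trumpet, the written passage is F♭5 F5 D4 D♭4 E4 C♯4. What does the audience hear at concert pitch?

Ebb5 Eb5 C4 Cb4 D4 B3

The Bb trumpet sounds a major second below written, so transpose each written note down a major second.
Fb5 becomes Ebb5
F5 becomes Eb5
D4 becomes C4
Db4 becomes Cb4
E4 becomes D4
C#4 becomes B3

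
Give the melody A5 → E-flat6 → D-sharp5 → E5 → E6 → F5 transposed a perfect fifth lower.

A5 -> D5
Eb6 -> Ab5
D#5 -> G#4
E5 -> A4
E6 -> A5
F5 -> Bb4

D5 Ab5 G#4 A4 A5 Bb4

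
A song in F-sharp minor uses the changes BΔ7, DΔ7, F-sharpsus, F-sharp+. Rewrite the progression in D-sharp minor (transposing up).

G#Δ7 BΔ7 D#sus D#+

F-sharp minor up to D-sharp minor is a major sixth; each chord root moves by that interval while the quality stays the same.
BΔ7: root B up a major sixth → G#, giving G#Δ7.
DΔ7: root D up a major sixth → B, giving BΔ7.
F-sharpsus: root F-sharp up a major sixth → D#, giving D#sus.
F-sharp+: root F-sharp up a major sixth → D#, giving D#+.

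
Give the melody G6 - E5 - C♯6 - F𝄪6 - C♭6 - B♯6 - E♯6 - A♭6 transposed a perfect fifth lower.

C6 A4 F#5 B#5 Fb5 E#6 A#5 Db6

G6 becomes C6
E5 becomes A4
C#6 becomes F#5
F##6 becomes B#5
Cb6 becomes Fb5
B#6 becomes E#6
E#6 becomes A#5
Ab6 becomes Db6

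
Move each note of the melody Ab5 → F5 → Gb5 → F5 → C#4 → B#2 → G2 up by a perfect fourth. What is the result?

Ab5 -> Db6
F5 -> Bb5
Gb5 -> Cb6
F5 -> Bb5
C#4 -> F#4
B#2 -> E#3
G2 -> C3

Db6 Bb5 Cb6 Bb5 F#4 E#3 C3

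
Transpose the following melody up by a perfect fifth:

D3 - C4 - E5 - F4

D3 becomes A3
C4 becomes G4
E5 becomes B5
F4 becomes C5

A3 G4 B5 C5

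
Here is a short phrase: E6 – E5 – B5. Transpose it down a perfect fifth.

A5 A4 E5

E6 down a perfect fifth is A5.
A perfect fifth down from E5 gives A4.
A perfect fifth down from B5 gives E5.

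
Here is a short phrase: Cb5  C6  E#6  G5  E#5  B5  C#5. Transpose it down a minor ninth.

A minor ninth down from Cb5 gives Bb3.
C6: a ninth down reaches B, and 13 semitones makes it B4.
E#6 down a minor ninth is D##5.
G5 down a minor ninth is F#4.
A minor ninth down from E#5 gives D##4.
B5: a ninth down reaches A, and 13 semitones makes it A#4.
C#5 down a minor ninth is B#3.

Bb3 B4 D##5 F#4 D##4 A#4 B#3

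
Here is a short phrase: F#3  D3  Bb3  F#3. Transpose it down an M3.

F#3 becomes D3
D3 becomes Bb2
Bb3 becomes Gb3
F#3 becomes D3

D3 Bb2 Gb3 D3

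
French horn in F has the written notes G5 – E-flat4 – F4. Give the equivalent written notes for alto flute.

F5 Db4 Eb4

First find concert pitch: the French horn in F sounds a perfect fifth below written, so G5 E-flat4 F4 sounds C5 Ab3 Bb3.
Then write for alto flute: it sounds a perfect fourth below written, so the part must be a perfect fourth above concert.
C5 → F5
Ab3 → Db4
Bb3 → Eb4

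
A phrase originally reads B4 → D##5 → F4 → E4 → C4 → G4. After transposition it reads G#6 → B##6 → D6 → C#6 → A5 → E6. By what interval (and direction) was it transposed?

up a major thirteenth

Take the first pair: B4 → G#6. B to G spans 13 letter names, so the interval is some kind of thirteenth.
B4 to G#6 is 21 semitones, which makes it a major thirteenth; the second version is higher, so the direction is up.
Checking another pair — G4 → E6 — gives the same interval.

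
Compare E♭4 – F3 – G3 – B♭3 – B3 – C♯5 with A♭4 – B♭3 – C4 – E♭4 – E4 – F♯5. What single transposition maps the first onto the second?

up a perfect fourth

Take the first pair: Eb4 → Ab4. E to A spans 4 letter names, so the interval is some kind of fourth.
Eb4 to Ab4 is 5 semitones, which makes it a perfect fourth; the second version is higher, so the direction is up.
Checking another pair — C#5 → F#5 — gives the same interval.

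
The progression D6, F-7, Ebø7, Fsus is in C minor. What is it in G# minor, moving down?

A#6 C#-7 Bø7 C#sus

C minor down to G# minor is a diminished fourth; each chord root moves by that interval while the quality stays the same.
D6: root D down a diminished fourth → A#, giving A#6.
F-7: root F down a diminished fourth → C#, giving C#-7.
Ebø7: root Eb down a diminished fourth → B, giving Bø7.
Fsus: root F down a diminished fourth → C#, giving C#sus.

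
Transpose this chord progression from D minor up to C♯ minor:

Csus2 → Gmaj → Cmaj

D minor up to C♯ minor is a major seventh; each chord root moves by that interval while the quality stays the same.
Csus2: root C up a major seventh → B, giving Bsus2.
Gmaj: root G up a major seventh → F#, giving F#maj.
Cmaj: root C up a major seventh → B, giving Bmaj.

Bsus2 F#maj Bmaj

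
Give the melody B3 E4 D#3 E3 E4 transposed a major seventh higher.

B3 gives A#4
E4 gives D#5
D#3 gives C##4
E3 gives D#4
E4 gives D#5

A#4 D#5 C##4 D#4 D#5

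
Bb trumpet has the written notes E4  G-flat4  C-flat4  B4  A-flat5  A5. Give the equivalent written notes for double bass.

D5 Fb5 Bbb4 A5 Gb6 G6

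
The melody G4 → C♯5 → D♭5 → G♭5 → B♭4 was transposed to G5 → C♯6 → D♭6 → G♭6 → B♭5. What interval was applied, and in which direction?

up a perfect octave

From G4 to G5 is 8 letter names — an octave of some quality.
G4 to G5 is 12 semitones, which makes it a perfect octave; the second version is higher, so the direction is up.
Checking another pair — Bb4 → Bb5 — gives the same interval.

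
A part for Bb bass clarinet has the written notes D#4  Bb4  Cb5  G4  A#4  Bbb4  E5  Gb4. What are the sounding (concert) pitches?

The Bb bass clarinet sounds a major ninth below written, so transpose each written note down a major ninth.
D#4 gives C#3
Bb4 gives Ab3
Cb5 gives Bbb3
G4 gives F3
A#4 gives G#3
Bbb4 gives Abb3
E5 gives D4
Gb4 gives Fb3

C#3 Ab3 Bbb3 F3 G#3 Abb3 D4 Fb3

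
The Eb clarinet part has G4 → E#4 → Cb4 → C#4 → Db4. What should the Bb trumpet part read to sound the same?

First find concert pitch: the Eb clarinet sounds a minor third above written, so G4 E#4 Cb4 C#4 Db4 sounds Bb4 G#4 Ebb4 E4 Fb4.
Then write for Bb trumpet: it sounds a major second below written, so the part must be a major second above concert.
Bb4 → C5
G#4 → A#4
Ebb4 → Fb4
E4 → F#4
Fb4 → Gb4

C5 A#4 Fb4 F#4 Gb4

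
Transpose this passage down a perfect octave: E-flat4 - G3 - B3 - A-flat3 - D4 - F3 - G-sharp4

Eb3 G2 B2 Ab2 D3 F2 G#3

Eb4 gives Eb3
G3 gives G2
B3 gives B2
Ab3 gives Ab2
D4 gives D3
F3 gives F2
G#4 gives G#3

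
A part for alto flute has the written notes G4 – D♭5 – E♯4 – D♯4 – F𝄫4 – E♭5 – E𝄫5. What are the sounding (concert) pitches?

The alto flute sounds a perfect fourth below written, so transpose each written note down a perfect fourth.
G4 -> D4
Db5 -> Ab4
E#4 -> B#3
D#4 -> A#3
Fbb4 -> Cbb4
Eb5 -> Bb4
Ebb5 -> Bbb4

D4 Ab4 B#3 A#3 Cbb4 Bb4 Bbb4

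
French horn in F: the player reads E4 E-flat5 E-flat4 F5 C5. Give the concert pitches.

Written C4 on the French horn in F sounds as F3, a perfect fifth lower; apply that shift to every note.
E4 gives A3
Eb5 gives Ab4
Eb4 gives Ab3
F5 gives Bb4
C5 gives F4

A3 Ab4 Ab3 Bb4 F4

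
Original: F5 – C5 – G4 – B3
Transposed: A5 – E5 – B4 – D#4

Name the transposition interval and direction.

From F5 to A5 is 3 letter names — a third of some quality.
F5 to A5 is 4 semitones, which makes it a major third; the second version is higher, so the direction is up.
Checking another pair — B3 → D#4 — gives the same interval.

up a major third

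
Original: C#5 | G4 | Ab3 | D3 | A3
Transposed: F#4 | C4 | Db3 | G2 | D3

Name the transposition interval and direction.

down a perfect fifth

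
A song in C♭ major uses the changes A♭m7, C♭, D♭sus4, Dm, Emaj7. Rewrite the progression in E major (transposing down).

C#m7 E F#sus4 F##m G##maj7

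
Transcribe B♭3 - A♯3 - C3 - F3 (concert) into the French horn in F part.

F4 E#4 G3 C4

Written C4 sounds as F3 on the French horn in F, so concert pitches are written a perfect fifth up.
Bb3 becomes F4
A#3 becomes E#4
C3 becomes G3
F3 becomes C4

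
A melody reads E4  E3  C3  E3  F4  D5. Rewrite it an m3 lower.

E4 → C#4
E3 → C#3
C3 → A2
E3 → C#3
F4 → D4
D5 → B4

C#4 C#3 A2 C#3 D4 B4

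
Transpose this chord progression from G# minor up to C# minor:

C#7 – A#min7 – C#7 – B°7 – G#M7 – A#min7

F#7 D#min7 F#7 E°7 C#M7 D#min7

G# minor up to C# minor is a perfect fourth; each chord root moves by that interval while the quality stays the same.
C#7: root C# up a perfect fourth → F#, giving F#7.
A#min7: root A# up a perfect fourth → D#, giving D#min7.
C#7: root C# up a perfect fourth → F#, giving F#7.
B°7: root B up a perfect fourth → E, giving E°7.
G#M7: root G# up a perfect fourth → C#, giving C#M7.
A#min7: root A# up a perfect fourth → D#, giving D#min7.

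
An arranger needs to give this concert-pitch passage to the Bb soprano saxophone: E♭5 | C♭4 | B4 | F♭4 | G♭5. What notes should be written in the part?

F5 Db4 C#5 Gb4 Ab5

The Bb soprano saxophone sounds a major second below written, so the written part must be a major second above concert — transpose each note up.
Eb5 becomes F5
Cb4 becomes Db4
B4 becomes C#5
Fb4 becomes Gb4
Gb5 becomes Ab5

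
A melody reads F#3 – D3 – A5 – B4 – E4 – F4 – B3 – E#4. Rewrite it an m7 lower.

G#2 E2 B4 C#4 F#3 G3 C#3 F##3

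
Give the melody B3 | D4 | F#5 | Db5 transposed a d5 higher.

F4 Ab4 C6 Abb5

B3 → F4
D4 → Ab4
F#5 → C6
Db5 → Abb5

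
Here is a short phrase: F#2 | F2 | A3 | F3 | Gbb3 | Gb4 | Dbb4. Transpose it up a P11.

F#2 gives B3
F2 gives Bb3
A3 gives D5
F3 gives Bb4
Gbb3 gives Cbb5
Gb4 gives Cb6
Dbb4 gives Gbb5

B3 Bb3 D5 Bb4 Cbb5 Cb6 Gbb5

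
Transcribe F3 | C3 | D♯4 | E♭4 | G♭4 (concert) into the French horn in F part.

The French horn in F sounds a perfect fifth below written, so the written part must be a perfect fifth above concert — transpose each note up.
F3 gives C4
C3 gives G3
D#4 gives A#4
Eb4 gives Bb4
Gb4 gives Db5

C4 G3 A#4 Bb4 Db5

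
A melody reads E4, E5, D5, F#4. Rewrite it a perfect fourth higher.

A4 A5 G5 B4

E4 gives A4
E5 gives A5
D5 gives G5
F#4 gives B4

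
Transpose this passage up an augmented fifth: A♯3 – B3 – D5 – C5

E##4 F##4 A#5 G#5

A#3 gives E##4
B3 gives F##4
D5 gives A#5
C5 gives G#5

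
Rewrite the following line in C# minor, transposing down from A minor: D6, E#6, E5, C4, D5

A minor to C# minor down is a minor sixth, so every note moves down by that interval.
D6 becomes F#5
E#6 becomes G##5
E5 becomes G#4
C4 becomes E3
D5 becomes F#4

F#5 G##5 G#4 E3 F#4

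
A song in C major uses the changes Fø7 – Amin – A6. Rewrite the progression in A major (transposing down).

C major down to A major is a minor third; each chord root moves by that interval while the quality stays the same.
Fø7: root F down a minor third → D, giving Dø7.
Amin: root A down a minor third → F#, giving F#min.
A6: root A down a minor third → F#, giving F#6.

Dø7 F#min F#6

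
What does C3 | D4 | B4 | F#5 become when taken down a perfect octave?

C2 D3 B3 F#4

C3: an octave down reaches C, and 12 semitones makes it C2.
A perfect octave down from D4 gives D3.
A perfect octave down from B4 gives B3.
A perfect octave down from F#5 gives F#4.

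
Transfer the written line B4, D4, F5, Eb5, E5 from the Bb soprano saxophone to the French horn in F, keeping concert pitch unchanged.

First find concert pitch: the Bb soprano saxophone sounds a major second below written, so B4 D4 F5 Eb5 E5 sounds A4 C4 Eb5 Db5 D5.
Then write for French horn in F: it sounds a perfect fifth below written, so the part must be a perfect fifth above concert.
A4 → E5
C4 → G4
Eb5 → Bb5
Db5 → Ab5
D5 → A5

E5 G4 Bb5 Ab5 A5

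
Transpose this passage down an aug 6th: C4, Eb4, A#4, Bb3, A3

Ebb3 Gbb3 C4 Dbb3 Cb3

C4 -> Ebb3
Eb4 -> Gbb3
A#4 -> C4
Bb3 -> Dbb3
A3 -> Cb3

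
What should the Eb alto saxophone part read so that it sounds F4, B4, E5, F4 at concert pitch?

D5 G#5 C#6 D5

Written C4 sounds as Eb3 on the Eb alto saxophone, so concert pitches are written a major sixth up.
F4 gives D5
B4 gives G#5
E5 gives C#6
F4 gives D5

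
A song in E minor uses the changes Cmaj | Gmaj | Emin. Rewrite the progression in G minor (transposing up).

Ebmaj Bbmaj Gmin

E minor up to G minor is a minor third; each chord root moves by that interval while the quality stays the same.
Cmaj: root C up a minor third → Eb, giving Ebmaj.
Gmaj: root G up a minor third → Bb, giving Bbmaj.
Emin: root E up a minor third → G, giving Gmin.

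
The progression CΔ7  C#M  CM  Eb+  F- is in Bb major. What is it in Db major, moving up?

EbΔ7 EM EbM Gb+ Ab-

Bb major up to Db major is a minor third; each chord root moves by that interval while the quality stays the same.
CΔ7: root C up a minor third → Eb, giving EbΔ7.
C#M: root C# up a minor third → E, giving EM.
CM: root C up a minor third → Eb, giving EbM.
Eb+: root Eb up a minor third → Gb, giving Gb+.
F-: root F up a minor third → Ab, giving Ab-.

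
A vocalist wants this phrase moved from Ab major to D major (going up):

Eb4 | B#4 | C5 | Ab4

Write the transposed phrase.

Ab major to D major up is an augmented fourth, so every note moves up by that interval.
Eb4 → A4
B#4 → E##5
C5 → F#5
Ab4 → D5

A4 E##5 F#5 D5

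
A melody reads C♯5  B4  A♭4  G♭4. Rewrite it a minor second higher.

D5 C5 Bbb4 Abb4

C#5 gives D5
B4 gives C5
Ab4 gives Bbb4
Gb4 gives Abb4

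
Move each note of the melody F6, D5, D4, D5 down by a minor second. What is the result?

E6 C#5 C#4 C#5

A minor second down from F6 gives E6.
A minor second down from D5 gives C#5.
A minor second down from D4 gives C#4.
D5: a second down reaches C, and 1 semitone makes it C#5.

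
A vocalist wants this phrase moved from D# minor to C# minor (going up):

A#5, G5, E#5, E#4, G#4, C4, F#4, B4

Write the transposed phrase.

G#6 F6 D#6 D#5 F#5 Bb4 E5 A5

From D# up to C# is a minor seventh; apply that to each pitch.
A#5 to G#6
G5 to F6
E#5 to D#6
E#4 to D#5
G#4 to F#5
C4 to Bb4
F#4 to E5
B4 to A5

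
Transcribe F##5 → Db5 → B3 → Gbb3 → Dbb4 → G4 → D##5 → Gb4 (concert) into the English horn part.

C##6 Ab5 F#4 Dbb4 Abb4 D5 A##5 Db5

Written C4 sounds as F3 on the English horn, so concert pitches are written a perfect fifth up.
F##5 -> C##6
Db5 -> Ab5
B3 -> F#4
Gbb3 -> Dbb4
Dbb4 -> Abb4
G4 -> D5
D##5 -> A##5
Gb4 -> Db5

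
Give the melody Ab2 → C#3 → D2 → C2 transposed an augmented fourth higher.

D3 F##3 G#2 F#2

Ab2 to D3
C#3 to F##3
D2 to G#2
C2 to F#2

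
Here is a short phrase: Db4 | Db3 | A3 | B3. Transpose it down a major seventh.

Ebb3 Ebb2 Bb2 C3

Db4 gives Ebb3
Db3 gives Ebb2
A3 gives Bb2
B3 gives C3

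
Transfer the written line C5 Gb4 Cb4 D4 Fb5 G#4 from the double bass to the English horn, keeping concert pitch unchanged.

First find concert pitch: the double bass sounds a perfect octave below written, so C5 Gb4 Cb4 D4 Fb5 G#4 sounds C4 Gb3 Cb3 D3 Fb4 G#3.
Then write for English horn: it sounds a perfect fifth below written, so the part must be a perfect fifth above concert.
C4 → G4
Gb3 → Db4
Cb3 → Gb3
D3 → A3
Fb4 → Cb5
G#3 → D#4

G4 Db4 Gb3 A3 Cb5 D#4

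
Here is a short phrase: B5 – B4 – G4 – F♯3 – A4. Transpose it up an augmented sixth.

G##6 G##5 E#5 D##4 F##5

B5: a sixth up reaches G, and 10 semitones makes it G##6.
B4 up an augmented sixth is G##5.
An augmented sixth up from G4 gives E#5.
An augmented sixth up from F#3 gives D##4.
An augmented sixth up from A4 gives F##5.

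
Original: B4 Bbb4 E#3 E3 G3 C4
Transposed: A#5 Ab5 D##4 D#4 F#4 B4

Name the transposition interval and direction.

up a major seventh

Take the first pair: B4 → A#5. B to A spans 7 letter names, so the interval is some kind of seventh.
B4 to A#5 is 11 semitones, which makes it a major seventh; the second version is higher, so the direction is up.
Checking another pair — C4 → B4 — gives the same interval.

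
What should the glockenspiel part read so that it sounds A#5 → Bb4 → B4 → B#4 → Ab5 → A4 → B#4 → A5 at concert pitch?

The glockenspiel sounds a perfect fifteenth above written, so the written part must be a perfect fifteenth below concert — transpose each note down.
A#5 gives A#3
Bb4 gives Bb2
B4 gives B2
B#4 gives B#2
Ab5 gives Ab3
A4 gives A2
B#4 gives B#2
A5 gives A3

A#3 Bb2 B2 B#2 Ab3 A2 B#2 A3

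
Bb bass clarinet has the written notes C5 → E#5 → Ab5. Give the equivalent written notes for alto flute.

Eb4 G#4 Cb5

First find concert pitch: the Bb bass clarinet sounds a major ninth below written, so C5 E#5 Ab5 sounds Bb3 D#4 Gb4.
Then write for alto flute: it sounds a perfect fourth below written, so the part must be a perfect fourth above concert.
Bb3 → Eb4
D#4 → G#4
Gb4 → Cb5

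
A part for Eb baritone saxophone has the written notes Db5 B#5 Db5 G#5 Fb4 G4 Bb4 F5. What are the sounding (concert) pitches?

Written C4 on the Eb baritone saxophone sounds as Eb2, a major thirteenth lower; apply that shift to every note.
Db5 → Fb3
B#5 → D#4
Db5 → Fb3
G#5 → B3
Fb4 → Abb2
G4 → Bb2
Bb4 → Db3
F5 → Ab3

Fb3 D#4 Fb3 B3 Abb2 Bb2 Db3 Ab3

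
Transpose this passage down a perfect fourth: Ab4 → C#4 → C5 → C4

Eb4 G#3 G4 G3

Ab4: a fourth down reaches E, and 5 semitones makes it Eb4.
C#4 down a perfect fourth is G#3.
A perfect fourth down from C5 gives G4.
A perfect fourth down from C4 gives G3.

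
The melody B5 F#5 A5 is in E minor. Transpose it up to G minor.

From E up to G is a minor third; apply that to each pitch.
B5 becomes D6
F#5 becomes A5
A5 becomes C6

D6 A5 C6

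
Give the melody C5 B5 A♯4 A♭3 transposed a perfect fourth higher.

F5 E6 D#5 Db4

C5: a fourth up reaches F, and 5 semitones makes it F5.
A perfect fourth up from B5 gives E6.
A#4 up a perfect fourth is D#5.
Ab3 up a perfect fourth is Db4.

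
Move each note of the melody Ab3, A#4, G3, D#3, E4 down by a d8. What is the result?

A2 A##3 G#2 D##2 E#3

Ab3 down a diminished octave is A2.
A diminished octave down from A#4 gives A##3.
G3 down a diminished octave is G#2.
D#3 down a diminished octave is D##2.
E4: an octave down reaches E, and 11 semitones makes it E#3.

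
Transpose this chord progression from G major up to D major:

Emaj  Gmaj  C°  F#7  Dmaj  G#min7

G major up to D major is a perfect fifth; each chord root moves by that interval while the quality stays the same.
Emaj: root E up a perfect fifth → B, giving Bmaj.
Gmaj: root G up a perfect fifth → D, giving Dmaj.
C°: root C up a perfect fifth → G, giving G°.
F#7: root F# up a perfect fifth → C#, giving C#7.
Dmaj: root D up a perfect fifth → A, giving Amaj.
G#min7: root G# up a perfect fifth → D#, giving D#min7.

Bmaj Dmaj G° C#7 Amaj D#min7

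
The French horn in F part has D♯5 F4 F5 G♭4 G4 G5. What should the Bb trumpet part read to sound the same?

A#4 C4 C5 Db4 D4 D5

First find concert pitch: the French horn in F sounds a perfect fifth below written, so D♯5 F4 F5 G♭4 G4 G5 sounds G#4 Bb3 Bb4 Cb4 C4 C5.
Then write for Bb trumpet: it sounds a major second below written, so the part must be a major second above concert.
G#4 → A#4
Bb3 → C4
Bb4 → C5
Cb4 → Db4
C4 → D4
C5 → D5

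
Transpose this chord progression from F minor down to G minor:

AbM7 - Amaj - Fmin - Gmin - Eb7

BbM7 Bmaj Gmin Amin F7

F minor down to G minor is a minor seventh; each chord root moves by that interval while the quality stays the same.
AbM7: root Ab down a minor seventh → Bb, giving BbM7.
Amaj: root A down a minor seventh → B, giving Bmaj.
Fmin: root F down a minor seventh → G, giving Gmin.
Gmin: root G down a minor seventh → A, giving Amin.
Eb7: root Eb down a minor seventh → F, giving F7.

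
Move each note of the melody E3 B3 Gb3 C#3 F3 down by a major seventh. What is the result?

F2 C3 Abb2 D2 Gb2

E3 down a major seventh is F2.
A major seventh down from B3 gives C3.
Gb3: a seventh down reaches A, and 11 semitones makes it Abb2.
C#3: a seventh down reaches D, and 11 semitones makes it D2.
A major seventh down from F3 gives Gb2.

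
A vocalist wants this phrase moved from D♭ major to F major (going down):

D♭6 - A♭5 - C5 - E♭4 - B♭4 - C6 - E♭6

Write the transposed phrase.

D♭ major to F major down is a minor sixth, so every note moves down by that interval.
Db6 gives F5
Ab5 gives C5
C5 gives E4
Eb4 gives G3
Bb4 gives D4
C6 gives E5
Eb6 gives G5

F5 C5 E4 G3 D4 E5 G5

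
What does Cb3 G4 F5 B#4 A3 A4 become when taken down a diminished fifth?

Cb3: a fifth down reaches F, and 6 semitones makes it F2.
G4: a fifth down reaches C, and 6 semitones makes it C#4.
F5 down a diminished fifth is B4.
B#4 down a diminished fifth is E##4.
A3 down a diminished fifth is D#3.
A4: a fifth down reaches D, and 6 semitones makes it D#4.

F2 C#4 B4 E##4 D#3 D#4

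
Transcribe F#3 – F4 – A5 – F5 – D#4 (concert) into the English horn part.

C#4 C5 E6 C6 A#4

The English horn sounds a perfect fifth below written, so the written part must be a perfect fifth above concert — transpose each note up.
F#3 to C#4
F4 to C5
A5 to E6
F5 to C6
D#4 to A#4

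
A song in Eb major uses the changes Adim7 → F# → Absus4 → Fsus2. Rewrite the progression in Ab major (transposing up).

Ddim7 B Dbsus4 Bbsus2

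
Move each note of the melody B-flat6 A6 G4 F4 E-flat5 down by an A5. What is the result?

Bb6 -> Ebb6
A6 -> Db6
G4 -> Cb4
F4 -> Bbb3
Eb5 -> Abb4

Ebb6 Db6 Cb4 Bbb3 Abb4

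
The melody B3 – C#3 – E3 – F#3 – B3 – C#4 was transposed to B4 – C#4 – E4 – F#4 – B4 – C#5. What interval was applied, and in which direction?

up a perfect octave

Take the first pair: B3 → B4. B to B spans 8 letter names, so the interval is some kind of octave.
B3 to B4 is 12 semitones, which makes it a perfect octave; the second version is higher, so the direction is up.
Checking another pair — C#4 → C#5 — gives the same interval.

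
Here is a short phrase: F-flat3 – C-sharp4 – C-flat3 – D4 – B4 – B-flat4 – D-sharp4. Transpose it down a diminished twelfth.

Fb3 -> Bb1
C#4 -> F##2
Cb3 -> F1
D4 -> G#2
B4 -> E#3
Bb4 -> E3
D#4 -> G##2

Bb1 F##2 F1 G#2 E#3 E3 G##2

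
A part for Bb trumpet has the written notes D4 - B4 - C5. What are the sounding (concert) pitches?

Written C4 on the Bb trumpet sounds as Bb3, a major second lower; apply that shift to every note.
D4 → C4
B4 → A4
C5 → Bb4

C4 A4 Bb4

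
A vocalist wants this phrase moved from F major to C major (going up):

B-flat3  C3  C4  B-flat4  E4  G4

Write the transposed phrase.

F4 G3 G4 F5 B4 D5

F major to C major up is a perfect fifth, so every note moves up by that interval.
Bb3 gives F4
C3 gives G3
C4 gives G4
Bb4 gives F5
E4 gives B4
G4 gives D5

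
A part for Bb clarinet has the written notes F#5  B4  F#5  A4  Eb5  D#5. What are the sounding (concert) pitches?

E5 A4 E5 G4 Db5 C#5

Written C4 on the Bb clarinet sounds as Bb3, a major second lower; apply that shift to every note.
F#5 becomes E5
B4 becomes A4
F#5 becomes E5
A4 becomes G4
Eb5 becomes Db5
D#5 becomes C#5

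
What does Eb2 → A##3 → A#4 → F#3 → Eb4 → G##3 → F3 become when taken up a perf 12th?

Bb3 E##5 E#6 C#5 Bb5 D##5 C5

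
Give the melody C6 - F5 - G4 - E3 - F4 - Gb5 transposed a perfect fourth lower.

C6 → G5
F5 → C5
G4 → D4
E3 → B2
F4 → C4
Gb5 → Db5

G5 C5 D4 B2 C4 Db5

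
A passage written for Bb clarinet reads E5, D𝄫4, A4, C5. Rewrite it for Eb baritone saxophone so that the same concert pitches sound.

B6 Abb5 E6 G6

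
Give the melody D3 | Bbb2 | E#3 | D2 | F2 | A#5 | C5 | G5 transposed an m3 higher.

F3 Dbb3 G#3 F2 Ab2 C#6 Eb5 Bb5

D3 gives F3
Bbb2 gives Dbb3
E#3 gives G#3
D2 gives F2
F2 gives Ab2
A#5 gives C#6
C5 gives Eb5
G5 gives Bb5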